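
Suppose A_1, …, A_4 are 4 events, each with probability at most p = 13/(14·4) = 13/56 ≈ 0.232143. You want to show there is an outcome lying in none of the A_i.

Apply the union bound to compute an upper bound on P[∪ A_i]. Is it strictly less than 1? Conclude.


Union bound: P[∪_{i=1}^{4} A_i] ≤ Σ_i P[A_i] ≤ 4·p = 4·(13/56) = 13/14.
Numerically: 13/14 ≈ 0.928571.
Is 13/14 < 1? YES.
Since P[∪ A_i] ≤ 13/14 < 1, the complement has P[∩ A_i^c] ≥ 1 − 13/14 = 1/14 > 0, so some outcome avoids every A_i.

4·p = 13/14 ≈ 0.928571; existence CERTIFIED by the union bound.


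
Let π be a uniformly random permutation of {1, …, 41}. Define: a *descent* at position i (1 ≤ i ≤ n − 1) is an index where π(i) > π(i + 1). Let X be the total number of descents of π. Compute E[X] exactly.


Write X = Σ X_I over i = 1, …, 40, with X_I the indicator of one descent.
There are 40 indicators.
For each fixed i, the pair (π(i), π(i+1)) is a uniformly random ordered pair of distinct values from {1, …, 41}; by symmetry P[π(i) > π(i+1)] = 1/2.
By linearity: E[X] = 40 · (1/2) = (41 − 1) · (1/2) = 20 ≈ 20.000.

E[X] = 20 = 20.000.


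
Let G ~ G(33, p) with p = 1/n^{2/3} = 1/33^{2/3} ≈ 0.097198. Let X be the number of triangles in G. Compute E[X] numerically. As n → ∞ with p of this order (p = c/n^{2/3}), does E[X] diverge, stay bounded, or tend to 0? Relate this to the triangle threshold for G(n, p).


Number of potential triangles: C(33, 3) = 5456.
Each occurs with probability p³ ≈ (0.097198)³ ≈ 9.18273646e-04.
By linearity: E[X] = C(33, 3)·p³ ≈ 5456 · 9.18273646e-04 ≈ 5.010101.
Since α = 2/3 < 1, p = c/n^{2/3} ≫ 1/n is above the triangle threshold p ~ 1/n. Asymptotically E[X] ~ (c³/6)·n^{3(1−α)} = (1³/6)·n^{1} → ∞; triangles are abundant w.h.p.

E[X] ≈ 5.010101; in regime p = Θ(1/n^{2/3}) E[X] diverges (above the triangle threshold p ~ 1/n).


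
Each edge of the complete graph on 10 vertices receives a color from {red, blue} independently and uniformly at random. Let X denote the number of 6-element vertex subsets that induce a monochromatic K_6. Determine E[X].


Let X = Σ_S X_S over the C(10, 6) = 210 subsets S of size 6, where X_S = 1 if the K_6 on S is monochromatic.
For a fixed S, the K_6 on S has C(6, 2) = 15 edges. P[all 15 edges red] = (1/2)^15, and likewise for blue, so P[monochromatic] = 2·(1/2)^15 = 2^{1 − 15} = 1/16384.
By linearity: E[X] = C(10, 6) · 2^{1 − 15} = 210 · 1/16384 = 105/8192.
Numerically: E[X] ≈ 0.0128.

E[X] = C(10,6)·2^(1−C(6,2)) = 105/8192 ≈ 0.0128.


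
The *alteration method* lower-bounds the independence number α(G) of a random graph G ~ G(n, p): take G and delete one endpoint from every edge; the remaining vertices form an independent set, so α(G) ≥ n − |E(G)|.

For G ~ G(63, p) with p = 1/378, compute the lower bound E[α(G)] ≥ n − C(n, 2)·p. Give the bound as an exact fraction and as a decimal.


E[|E(G)|] = C(63, 2)·p = 1953 · (1/378) = 31/6.
E[α(G)] ≥ n − E[|E(G)|] = 63 − 31/6 = 347/6.
Numerically: ≈ 57.833333.
(This is only a lower bound; the true E[α(G)] may be larger.)

E[α(G)] ≥ 347/6 ≈ 57.833333.


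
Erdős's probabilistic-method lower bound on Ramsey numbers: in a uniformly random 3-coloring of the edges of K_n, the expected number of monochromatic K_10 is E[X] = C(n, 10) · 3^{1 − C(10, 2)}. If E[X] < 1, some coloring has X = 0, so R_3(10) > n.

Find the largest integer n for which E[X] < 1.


We need C(n, 10) · 3^{1 − 45} < 1, i.e. C(n, 10) < 3^{45 − 1} = 984770902183611232881.
Check values of n near the boundary:
  n = 572: C(572, 10) = 954640815642161682606; 954640815642161682606 < 984770902183611232881? YES
  n = 573: C(573, 10) = 971597135635805762226; 971597135635805762226 < 984770902183611232881? YES
  n = 574: C(574, 10) = 988824035203816502691; 988824035203816502691 < 984770902183611232881? NO
  n = 575: C(575, 10) = 1006325345561406175305; 1006325345561406175305 < 984770902183611232881? NO
The largest n with C(n, 10) < 984770902183611232881 is n = 573 (where E[X] = 35985079097622435638/36472996377170786403 ≈ 0.98662). Hence R_3(10) > 573, i.e. R_3(10) ≥ 574.

Largest n = 573; hence R_3(10) > 573.


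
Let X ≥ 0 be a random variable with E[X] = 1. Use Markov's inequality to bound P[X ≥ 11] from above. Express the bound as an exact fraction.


μ = E[X] = 1, a = 11.
Markov: P[X ≥ 11] ≤ μ/a = (1)/11 = 1/11.
Numerically: ≈ 0.090909.
(Since a = 11 > μ = 1.000000, the bound 1/11 is < 1 and informative.)

P[X ≥ 11] ≤ 1/11 ≈ 0.090909.


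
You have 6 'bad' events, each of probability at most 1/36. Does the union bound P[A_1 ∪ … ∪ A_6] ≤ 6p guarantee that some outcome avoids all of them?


Union bound: P[∪_{i=1}^{6} A_i] ≤ Σ_i P[A_i] ≤ 6·p = 6·(1/36) = 1/6.
Numerically: 1/6 ≈ 0.16667.
Is 1/6 < 1? YES.
Since P[∪ A_i] ≤ 1/6 < 1, the complement has P[∩ A_i^c] ≥ 1 − 1/6 = 5/6 > 0, so some outcome avoids every A_i.

6·p = 1/6 ≈ 0.16667; existence CERTIFIED by the union bound.


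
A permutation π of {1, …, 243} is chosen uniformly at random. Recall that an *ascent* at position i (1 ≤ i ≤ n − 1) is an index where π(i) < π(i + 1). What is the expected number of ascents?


Write X = Σ X_I over i = 1, …, 242, with X_I the indicator of one ascent.
There are 242 indicators.
For each fixed i, the pair (π(i), π(i+1)) is a uniformly random ordered pair of distinct values from {1, …, 243}; by symmetry P[π(i) < π(i+1)] = 1/2.
By linearity: E[X] = 242 · (1/2) = (243 − 1) · (1/2) = 121 ≈ 121.0000.

E[X] = 121 = 121.0000.


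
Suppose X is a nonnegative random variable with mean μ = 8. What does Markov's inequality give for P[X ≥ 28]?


μ = E[X] = 8, a = 28.
Markov: P[X ≥ 28] ≤ μ/a = (8)/28 = 2/7.
Numerically: ≈ 0.2857.
(Since a = 28 > μ = 8.0000, the bound 2/7 is < 1 and informative.)

P[X ≥ 28] ≤ 2/7 ≈ 0.2857.


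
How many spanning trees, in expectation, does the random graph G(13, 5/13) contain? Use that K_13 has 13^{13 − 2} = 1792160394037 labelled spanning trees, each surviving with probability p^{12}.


K_13 has 13^{13 − 2} = 1792160394037 labelled spanning trees.
For each such spanning tree H, let X_H = 1 if all 12 edges of H are present in G. Then P[X_H = 1] = p^{12} = (5/13)^{12} = 244140625/23298085122481.
Summing the indicators: E[X] = Σ_H E[X_H] = 1792160394037 · p^{12} = 1792160394037 · 244140625/23298085122481 = 244140625/13.
Numerically: E[X] ≈ 1.88e+07.

E[X] = 1792160394037 · (5/13)^{12} = 244140625/13 ≈ 1.88e+07.


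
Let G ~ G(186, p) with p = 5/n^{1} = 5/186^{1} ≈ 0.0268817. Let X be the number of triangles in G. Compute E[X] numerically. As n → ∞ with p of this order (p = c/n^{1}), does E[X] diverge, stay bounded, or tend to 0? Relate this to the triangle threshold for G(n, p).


Number of potential triangles: C(186, 3) = 1055240.
Each occurs with probability p³ ≈ (0.0268817)³ ≈ 1.94254541e-05.
By linearity: E[X] = C(186, 3)·p³ ≈ 1055240 · 1.94254541e-05 ≈ 20.498516.
Here α = 1, so p = 5/n is exactly at the triangle threshold p ~ 1/n. Asymptotically E[X] → c³/6 = 5³/6 = 125/6 ≈ 20.833333, a bounded constant. In this regime the triangle count is asymptotically Poisson(c³/6).

E[X] ≈ 20.498516; in regime p = Θ(1/n^{1}) E[X] stays bounded (at the triangle threshold p ~ 1/n).


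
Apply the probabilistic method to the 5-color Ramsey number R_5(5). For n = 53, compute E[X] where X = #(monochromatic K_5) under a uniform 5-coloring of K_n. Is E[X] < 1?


E[X] = C(53, 5) · 5^{1 − 10} = 2869685 · 5^{−9} = 2869685/1953125.
As a reduced fraction: E[X] = 573937/390625 ≈ 1.4692787.
Is E[X] < 1? NO.
Since E[X] ≥ 1, the first-moment bound is inconclusive at n = 53; it does NOT by itself certify R_5(5) > 53.

E[X] = 573937/390625 ≈ 1.4692787; E[X] ≥ 1; first-moment method inconclusive here.


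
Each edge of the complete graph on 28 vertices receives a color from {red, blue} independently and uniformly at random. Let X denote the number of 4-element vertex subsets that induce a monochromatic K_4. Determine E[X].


Let X = Σ_S X_S over the C(28, 4) = 20475 subsets S of size 4, where X_S = 1 if the K_4 on S is monochromatic.
For a fixed S, the K_4 on S has C(4, 2) = 6 edges. P[all 6 edges red] = (1/2)^6, and likewise for blue, so P[monochromatic] = 2·(1/2)^6 = 2^{1 − 6} = 1/32.
By linearity: E[X] = C(28, 4) · 2^{1 − 6} = 20475 · 1/32 = 20475/32.
Numerically: E[X] ≈ 639.8438.

E[X] = C(28,4)·2^(1−C(4,2)) = 20475/32 ≈ 639.8438.


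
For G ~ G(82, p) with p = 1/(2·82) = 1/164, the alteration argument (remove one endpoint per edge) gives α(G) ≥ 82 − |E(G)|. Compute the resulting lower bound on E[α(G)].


E[|E(G)|] = C(82, 2)·p = 3321 · (1/164) = 81/4.
E[α(G)] ≥ n − E[|E(G)|] = 82 − 81/4 = 247/4.
Numerically: ≈ 61.750000.
(This is only a lower bound; the true E[α(G)] may be larger.)

E[α(G)] ≥ 247/4 ≈ 61.750000.


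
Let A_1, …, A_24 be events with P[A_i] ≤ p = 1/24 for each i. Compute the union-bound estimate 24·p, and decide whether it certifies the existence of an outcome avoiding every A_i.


Union bound: P[∪_{i=1}^{24} A_i] ≤ Σ_i P[A_i] ≤ 24·p = 24·(1/24) = 1.
Numerically: 1 ≈ 1.00000.
Is 1 < 1? NO.
Since the bound 1 is ≥ 1, the union bound is uninformative here; it does NOT by itself certify existence.

24·p = 1 ≈ 1.00000; existence NOT certified by the union bound.


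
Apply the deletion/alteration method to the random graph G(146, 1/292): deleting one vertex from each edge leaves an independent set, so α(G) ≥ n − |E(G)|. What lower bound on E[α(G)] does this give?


E[|E(G)|] = C(146, 2)·p = 10585 · (1/292) = 145/4.
E[α(G)] ≥ n − E[|E(G)|] = 146 − 145/4 = 439/4.
Numerically: ≈ 109.75000.
(This is only a lower bound; the true E[α(G)] may be larger.)

E[α(G)] ≥ 439/4 ≈ 109.75000.


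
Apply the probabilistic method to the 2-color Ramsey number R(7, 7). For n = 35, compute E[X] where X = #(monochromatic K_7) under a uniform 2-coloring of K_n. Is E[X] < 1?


E[X] = C(35, 7) · 2^{1 − 21} = 6724520 · 2^{−20} = 6724520/1048576.
As a reduced fraction: E[X] = 840565/131072 ≈ 6.4130020.
Is E[X] < 1? NO.
Since E[X] ≥ 1, the first-moment bound is inconclusive at n = 35; it does NOT by itself certify R(7, 7) > 35.

E[X] = 840565/131072 ≈ 6.4130020; E[X] ≥ 1; first-moment method inconclusive here.


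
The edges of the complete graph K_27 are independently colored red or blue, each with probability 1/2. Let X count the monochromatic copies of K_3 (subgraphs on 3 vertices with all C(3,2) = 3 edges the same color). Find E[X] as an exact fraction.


Let X = Σ_S X_S over the C(27, 3) = 2925 subsets S of size 3, where X_S = 1 if the K_3 on S is monochromatic.
For a fixed S, the K_3 on S has C(3, 2) = 3 edges. P[all 3 edges red] = (1/2)^3, and likewise for blue, so P[monochromatic] = 2·(1/2)^3 = 2^{1 − 3} = 1/4.
By linearity of expectation: E[X] = C(27, 3) · 2^{1 − 3} = 2925 · 1/4 = 2925/4.
Numerically: E[X] ≈ 731.25000.

E[X] = C(27,3)·2^(1−C(3,2)) = 2925/4 ≈ 731.25000.


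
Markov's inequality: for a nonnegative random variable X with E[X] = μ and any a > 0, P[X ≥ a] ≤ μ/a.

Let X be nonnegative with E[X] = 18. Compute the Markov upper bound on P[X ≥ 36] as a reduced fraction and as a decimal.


μ = E[X] = 18, a = 36.
Markov: P[X ≥ 36] ≤ μ/a = (18)/36 = 1/2.
Numerically: ≈ 0.5000.
(Since a = 36 > μ = 18.0000, the bound 1/2 is < 1 and informative.)

P[X ≥ 36] ≤ 1/2 ≈ 0.5000.


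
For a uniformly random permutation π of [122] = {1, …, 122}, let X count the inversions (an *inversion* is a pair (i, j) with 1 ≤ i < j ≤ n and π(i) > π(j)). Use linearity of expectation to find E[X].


Write X = Σ X_I over the C(122, 2) = 7381 pairs i < j, with X_I the indicator of one inversion.
There are 7381 indicators.
For each fixed pair i < j, the values π(i) and π(j) are two distinct elements of {1, …, 122} in uniformly random order; by symmetry P[π(i) > π(j)] = 1/2.
By linearity: E[X] = 7381 · (1/2) = C(122, 2) · (1/2) = 7381/2 = 7381/2 ≈ 3690.5000.

E[X] = 7381/2 = 3690.5000.


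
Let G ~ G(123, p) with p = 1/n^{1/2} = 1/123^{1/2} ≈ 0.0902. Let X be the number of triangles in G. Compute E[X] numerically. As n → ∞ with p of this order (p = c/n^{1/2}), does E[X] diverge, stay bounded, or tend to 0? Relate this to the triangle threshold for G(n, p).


Number of potential triangles: C(123, 3) = 302621.
Each occurs with probability p³ ≈ (0.0902)³ ≈ 7.33065e-04.
By linearity: E[X] = C(123, 3)·p³ ≈ 302621 · 7.33065e-04 ≈ 221.841.
Since α = 1/2 < 1, p = c/n^{1/2} ≫ 1/n is above the triangle threshold p ~ 1/n. Asymptotically E[X] ~ (c³/6)·n^{3(1−α)} = (1³/6)·n^{1.5} → ∞; triangles are abundant w.h.p.

E[X] ≈ 221.841; in regime p = Θ(1/n^{1/2}) E[X] diverges (above the triangle threshold p ~ 1/n).


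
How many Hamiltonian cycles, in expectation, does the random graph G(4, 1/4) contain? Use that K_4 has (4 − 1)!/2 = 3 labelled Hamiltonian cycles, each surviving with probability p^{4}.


K_4 has (4 − 1)!/2 = 3 labelled Hamiltonian cycles.
For each such Hamiltonian cycle H, let X_H = 1 if all 4 edges of H are present in G. Then P[X_H = 1] = p^{4} = (1/4)^{4} = 1/256.
Summing the indicators: E[X] = Σ_H E[X_H] = 3 · p^{4} = 3 · 1/256 = 3/256.
Numerically: E[X] ≈ 0.0117188.

E[X] = 3 · (1/4)^{4} = 3/256 ≈ 0.0117188.


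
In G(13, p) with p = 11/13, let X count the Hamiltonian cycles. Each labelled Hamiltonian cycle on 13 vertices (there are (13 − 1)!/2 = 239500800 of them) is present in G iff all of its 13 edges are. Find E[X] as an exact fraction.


K_13 has (13 − 1)!/2 = 239500800 labelled Hamiltonian cycles.
For each such Hamiltonian cycle H, let X_H = 1 if all 13 edges of H are present in G. Then P[X_H = 1] = p^{13} = (11/13)^{13} = 34522712143931/302875106592253.
By linearity of expectation: E[X] = Σ_H E[X_H] = 239500800 · p^{13} = 239500800 · 34522712143931/302875106592253 = 8268217176641189644800/302875106592253.
Numerically: E[X] ≈ 2.73e+07.

E[X] = 239500800 · (11/13)^{13} = 8268217176641189644800/302875106592253 ≈ 2.73e+07.


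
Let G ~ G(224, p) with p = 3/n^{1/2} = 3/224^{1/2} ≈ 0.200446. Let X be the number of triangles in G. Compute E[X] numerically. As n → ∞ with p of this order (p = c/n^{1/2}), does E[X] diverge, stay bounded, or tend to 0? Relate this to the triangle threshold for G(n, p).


Number of potential triangles: C(224, 3) = 1848224.
Each occurs with probability p³ ≈ (0.200446)³ ≈ 8.05363117e-03.
By linearity: E[X] = C(224, 3)·p³ ≈ 1848224 · 8.05363117e-03 ≈ 14884.914422.
Since α = 1/2 < 1, p = c/n^{1/2} ≫ 1/n is above the triangle threshold p ~ 1/n. Asymptotically E[X] ~ (c³/6)·n^{3(1−α)} = (3³/6)·n^{1.5} → ∞; triangles are abundant w.h.p.

E[X] ≈ 14884.914422; in regime p = Θ(1/n^{1/2}) E[X] diverges (above the triangle threshold p ~ 1/n).


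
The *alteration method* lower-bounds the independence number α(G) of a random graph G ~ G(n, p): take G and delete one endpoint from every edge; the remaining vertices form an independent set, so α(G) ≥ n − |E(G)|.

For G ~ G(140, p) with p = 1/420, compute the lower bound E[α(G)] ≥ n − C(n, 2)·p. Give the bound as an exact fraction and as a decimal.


E[|E(G)|] = C(140, 2)·p = 9730 · (1/420) = 139/6.
E[α(G)] ≥ n − E[|E(G)|] = 140 − 139/6 = 701/6.
Numerically: ≈ 116.83333.
(This is only a lower bound; the true E[α(G)] may be larger.)

E[α(G)] ≥ 701/6 ≈ 116.83333.


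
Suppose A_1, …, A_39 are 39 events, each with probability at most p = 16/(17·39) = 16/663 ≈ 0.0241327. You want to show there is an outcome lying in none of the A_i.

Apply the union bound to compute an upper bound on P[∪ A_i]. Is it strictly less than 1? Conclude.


Union bound: P[∪_{i=1}^{39} A_i] ≤ Σ_i P[A_i] ≤ 39·p = 39·(16/663) = 16/17.
Numerically: 16/17 ≈ 0.9411765.
Is 16/17 < 1? YES.
Since P[∪ A_i] ≤ 16/17 < 1, the complement has P[∩ A_i^c] ≥ 1 − 16/17 = 1/17 > 0, so some outcome avoids every A_i.

39·p = 16/17 ≈ 0.9411765; existence CERTIFIED by the union bound.


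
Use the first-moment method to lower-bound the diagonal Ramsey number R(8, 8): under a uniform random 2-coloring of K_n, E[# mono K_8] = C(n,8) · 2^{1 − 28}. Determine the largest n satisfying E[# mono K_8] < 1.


We need C(n, 8) · 2^{1 − 28} < 1, i.e. C(n, 8) < 2^{28 − 1} = 134217728.
Check values of n near the boundary:
  n = 40: C(40, 8) = 76904685; 76904685 < 134217728? YES
  n = 41: C(41, 8) = 95548245; 95548245 < 134217728? YES
  n = 42: C(42, 8) = 118030185; 118030185 < 134217728? YES
  n = 43: C(43, 8) = 145008513; 145008513 < 134217728? NO
The largest n with C(n, 8) < 134217728 is n = 42 (where E[X] = 118030185/134217728 ≈ 0.8794). Hence R(8, 8) > 42, i.e. R(8, 8) ≥ 43.

Largest n = 42; hence R(8, 8) > 42.


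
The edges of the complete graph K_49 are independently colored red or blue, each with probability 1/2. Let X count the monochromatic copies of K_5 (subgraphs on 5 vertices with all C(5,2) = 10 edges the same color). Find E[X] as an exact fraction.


Let X = Σ_S X_S over the C(49, 5) = 1906884 subsets S of size 5, where X_S = 1 if the K_5 on S is monochromatic.
For a fixed S, the K_5 on S has C(5, 2) = 10 edges. P[all 10 edges red] = (1/2)^10, and likewise for blue, so P[monochromatic] = 2·(1/2)^10 = 2^{1 − 10} = 1/512.
By linearity: E[X] = C(49, 5) · 2^{1 − 10} = 1906884 · 1/512 = 476721/128.
Numerically: E[X] ≈ 3724.382812.

E[X] = C(49,5)·2^(1−C(5,2)) = 476721/128 ≈ 3724.382812.


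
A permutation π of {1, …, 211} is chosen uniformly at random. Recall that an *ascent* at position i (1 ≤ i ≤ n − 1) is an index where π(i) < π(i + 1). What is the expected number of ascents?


Write X = Σ X_I over i = 1, …, 210, with X_I the indicator of one ascent.
There are 210 indicators.
For each fixed i, the pair (π(i), π(i+1)) is a uniformly random ordered pair of distinct values from {1, …, 211}; by symmetry P[π(i) < π(i+1)] = 1/2.
By linearity: E[X] = 210 · (1/2) = (211 − 1) · (1/2) = 105 ≈ 105.0000.

E[X] = 105 = 105.0000.


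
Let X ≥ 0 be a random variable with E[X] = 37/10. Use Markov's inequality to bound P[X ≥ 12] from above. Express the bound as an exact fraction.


μ = E[X] = 37/10, a = 12.
Markov: P[X ≥ 12] ≤ μ/a = (37/10)/12 = 37/120.
Numerically: ≈ 0.308.
(Since a = 12 > μ = 3.700, the bound 37/120 is < 1 and informative.)

P[X ≥ 12] ≤ 37/120 ≈ 0.308.


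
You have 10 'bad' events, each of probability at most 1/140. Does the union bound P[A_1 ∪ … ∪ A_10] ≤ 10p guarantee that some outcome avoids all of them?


Union bound: P[∪_{i=1}^{10} A_i] ≤ Σ_i P[A_i] ≤ 10·p = 10·(1/140) = 1/14.
Numerically: 1/14 ≈ 0.071429.
Is 1/14 < 1? YES.
Since P[∪ A_i] ≤ 1/14 < 1, the complement has P[∩ A_i^c] ≥ 1 − 1/14 = 13/14 > 0, so some outcome avoids every A_i.

10·p = 1/14 ≈ 0.071429; existence CERTIFIED by the union bound.


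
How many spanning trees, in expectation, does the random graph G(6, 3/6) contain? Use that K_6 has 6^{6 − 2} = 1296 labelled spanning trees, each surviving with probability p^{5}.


K_6 has 6^{6 − 2} = 1296 labelled spanning trees.
For each such spanning tree H, let X_H = 1 if all 5 edges of H are present in G. Then P[X_H = 1] = p^{5} = (1/2)^{5} = 1/32.
Summing the indicators: E[X] = Σ_H E[X_H] = 1296 · p^{5} = 1296 · 1/32 = 81/2.
Numerically: E[X] ≈ 40.5.

E[X] = 1296 · (1/2)^{5} = 81/2 ≈ 40.5.


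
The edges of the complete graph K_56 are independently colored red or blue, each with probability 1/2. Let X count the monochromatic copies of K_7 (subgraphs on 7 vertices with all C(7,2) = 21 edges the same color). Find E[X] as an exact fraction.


Let X = Σ_S X_S over the C(56, 7) = 231917400 subsets S of size 7, where X_S = 1 if the K_7 on S is monochromatic.
For a fixed S, the K_7 on S has C(7, 2) = 21 edges. P[all 21 edges red] = (1/2)^21, and likewise for blue, so P[monochromatic] = 2·(1/2)^21 = 2^{1 − 21} = 1/1048576.
By linearity: E[X] = C(56, 7) · 2^{1 − 21} = 231917400 · 1/1048576 = 28989675/131072.
Numerically: E[X] ≈ 221.173668.

E[X] = C(56,7)·2^(1−C(7,2)) = 28989675/131072 ≈ 221.173668.


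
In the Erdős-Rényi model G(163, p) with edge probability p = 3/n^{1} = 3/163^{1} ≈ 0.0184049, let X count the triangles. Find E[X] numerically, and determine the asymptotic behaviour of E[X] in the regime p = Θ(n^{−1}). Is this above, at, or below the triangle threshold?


Number of potential triangles: C(163, 3) = 708561.
Each occurs with probability p³ ≈ (0.0184049)³ ≈ 6.23449026e-06.
By linearity: E[X] = C(163, 3)·p³ ≈ 708561 · 6.23449026e-06 ≈ 4.417517.
Here α = 1, so p = 3/n is exactly at the triangle threshold p ~ 1/n. Asymptotically E[X] → c³/6 = 3³/6 = 9/2 ≈ 4.500000, a bounded constant. In this regime the triangle count is asymptotically Poisson(c³/6).

E[X] ≈ 4.417517; in regime p = Θ(1/n^{1}) E[X] stays bounded (at the triangle threshold p ~ 1/n).


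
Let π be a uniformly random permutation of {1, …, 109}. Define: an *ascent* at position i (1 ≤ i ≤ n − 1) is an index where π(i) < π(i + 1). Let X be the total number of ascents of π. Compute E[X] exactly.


Write X = Σ X_I over i = 1, …, 108, with X_I the indicator of one ascent.
There are 108 indicators.
For each fixed i, the pair (π(i), π(i+1)) is a uniformly random ordered pair of distinct values from {1, …, 109}; by symmetry P[π(i) < π(i+1)] = 1/2.
By linearity: E[X] = 108 · (1/2) = (109 − 1) · (1/2) = 54 ≈ 54.000.

E[X] = 54 = 54.000.


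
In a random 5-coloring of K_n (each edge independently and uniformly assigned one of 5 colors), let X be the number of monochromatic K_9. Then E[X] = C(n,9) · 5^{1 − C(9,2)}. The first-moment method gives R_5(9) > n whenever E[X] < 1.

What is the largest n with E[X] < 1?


We need C(n, 9) · 5^{1 − 36} < 1, i.e. C(n, 9) < 5^{36 − 1} = 2910383045673370361328125.
Check values of n near the boundary:
  n = 2170: C(2170, 9) = 2891746779868845075610510; 2891746779868845075610510 < 2910383045673370361328125? YES
  n = 2171: C(2171, 9) = 2903784578674959601827205; 2903784578674959601827205 < 2910383045673370361328125? YES
  n = 2172: C(2172, 9) = 2915866900084148060642020; 2915866900084148060642020 < 2910383045673370361328125? NO
  n = 2173: C(2173, 9) = 2927993888115921319674265; 2927993888115921319674265 < 2910383045673370361328125? NO
The largest n with C(n, 9) < 2910383045673370361328125 is n = 2171 (where E[X] = 580756915734991920365441/582076609134674072265625 ≈ 0.998). Hence R_5(9) > 2171, i.e. R_5(9) ≥ 2172.

Largest n = 2171; hence R_5(9) > 2171.


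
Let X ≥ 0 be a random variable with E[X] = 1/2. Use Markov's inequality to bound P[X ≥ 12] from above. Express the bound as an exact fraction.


μ = E[X] = 1/2, a = 12.
Markov: P[X ≥ 12] ≤ μ/a = (1/2)/12 = 1/24.
Numerically: ≈ 0.042.
(Since a = 12 > μ = 0.500, the bound 1/24 is < 1 and informative.)

P[X ≥ 12] ≤ 1/24 ≈ 0.042.


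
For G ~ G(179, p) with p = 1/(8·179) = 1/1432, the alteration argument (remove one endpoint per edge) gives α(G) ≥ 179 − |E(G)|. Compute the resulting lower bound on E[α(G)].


E[|E(G)|] = C(179, 2)·p = 15931 · (1/1432) = 89/8.
E[α(G)] ≥ n − E[|E(G)|] = 179 − 89/8 = 1343/8.
Numerically: ≈ 167.87500.
(This is only a lower bound; the true E[α(G)] may be larger.)

E[α(G)] ≥ 1343/8 ≈ 167.87500.


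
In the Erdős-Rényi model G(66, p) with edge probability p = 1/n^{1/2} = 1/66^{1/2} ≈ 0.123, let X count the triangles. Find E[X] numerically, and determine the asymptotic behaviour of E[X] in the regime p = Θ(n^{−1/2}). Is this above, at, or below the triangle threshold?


Number of potential triangles: C(66, 3) = 45760.
Each occurs with probability p³ ≈ (0.123)³ ≈ 1.86502e-03.
By linearity: E[X] = C(66, 3)·p³ ≈ 45760 · 1.86502e-03 ≈ 85.343.
Since α = 1/2 < 1, p = c/n^{1/2} ≫ 1/n is above the triangle threshold p ~ 1/n. Asymptotically E[X] ~ (c³/6)·n^{3(1−α)} = (1³/6)·n^{1.5} → ∞; triangles are abundant w.h.p.

E[X] ≈ 85.343; in regime p = Θ(1/n^{1/2}) E[X] diverges (above the triangle threshold p ~ 1/n).


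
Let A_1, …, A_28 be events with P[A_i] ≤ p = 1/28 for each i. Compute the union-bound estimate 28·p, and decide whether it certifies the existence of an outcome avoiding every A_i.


Union bound: P[∪_{i=1}^{28} A_i] ≤ Σ_i P[A_i] ≤ 28·p = 28·(1/28) = 1.
Numerically: 1 ≈ 1.000.
Is 1 < 1? NO.
Since the bound 1 is ≥ 1, the union bound is uninformative here; it does NOT by itself certify existence.

28·p = 1 ≈ 1.000; existence NOT certified by the union bound.


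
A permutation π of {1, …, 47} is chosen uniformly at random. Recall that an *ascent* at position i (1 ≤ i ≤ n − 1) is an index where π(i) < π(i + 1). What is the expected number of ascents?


Write X = Σ X_I over i = 1, …, 46, with X_I the indicator of one ascent.
There are 46 indicators.
For each fixed i, the pair (π(i), π(i+1)) is a uniformly random ordered pair of distinct values from {1, …, 47}; by symmetry P[π(i) < π(i+1)] = 1/2.
By linearity: E[X] = 46 · (1/2) = (47 − 1) · (1/2) = 23 ≈ 23.00000.

E[X] = 23 = 23.00000.


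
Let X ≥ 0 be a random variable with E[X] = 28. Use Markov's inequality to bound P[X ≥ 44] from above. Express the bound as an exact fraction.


μ = E[X] = 28, a = 44.
Markov: P[X ≥ 44] ≤ μ/a = (28)/44 = 7/11.
Numerically: ≈ 0.636.
(Since a = 44 > μ = 28.000, the bound 7/11 is < 1 and informative.)

P[X ≥ 44] ≤ 7/11 ≈ 0.636.


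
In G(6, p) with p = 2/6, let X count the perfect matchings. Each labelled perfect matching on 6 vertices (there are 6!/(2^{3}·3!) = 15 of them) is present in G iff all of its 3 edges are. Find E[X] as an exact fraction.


K_6 has 6!/(2^{3}·3!) = 15 labelled perfect matchings.
For each such perfect matching H, let X_H = 1 if all 3 edges of H are present in G. Then P[X_H = 1] = p^{3} = (1/3)^{3} = 1/27.
By linearity: E[X] = Σ_H E[X_H] = 15 · p^{3} = 15 · 1/27 = 5/9.
Numerically: E[X] ≈ 0.555556.

E[X] = 15 · (1/3)^{3} = 5/9 ≈ 0.555556.


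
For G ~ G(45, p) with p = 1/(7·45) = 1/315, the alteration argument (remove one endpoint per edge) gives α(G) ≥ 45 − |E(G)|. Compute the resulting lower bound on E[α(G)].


E[|E(G)|] = C(45, 2)·p = 990 · (1/315) = 22/7.
E[α(G)] ≥ n − E[|E(G)|] = 45 − 22/7 = 293/7.
Numerically: ≈ 41.857.
(This is only a lower bound; the true E[α(G)] may be larger.)

E[α(G)] ≥ 293/7 ≈ 41.857.


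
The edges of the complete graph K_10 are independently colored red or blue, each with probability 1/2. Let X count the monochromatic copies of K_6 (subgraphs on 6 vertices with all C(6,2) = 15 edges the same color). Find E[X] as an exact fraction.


Let X = Σ_S X_S over the C(10, 6) = 210 subsets S of size 6, where X_S = 1 if the K_6 on S is monochromatic.
For a fixed S, the K_6 on S has C(6, 2) = 15 edges. P[all 15 edges red] = (1/2)^15, and likewise for blue, so P[monochromatic] = 2·(1/2)^15 = 2^{1 − 15} = 1/16384.
By linearity of expectation: E[X] = C(10, 6) · 2^{1 − 15} = 210 · 1/16384 = 105/8192.
Numerically: E[X] ≈ 0.0128.

E[X] = C(10,6)·2^(1−C(6,2)) = 105/8192 ≈ 0.0128.


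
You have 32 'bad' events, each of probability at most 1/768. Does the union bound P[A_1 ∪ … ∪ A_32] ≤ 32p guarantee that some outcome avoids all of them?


Union bound: P[∪_{i=1}^{32} A_i] ≤ Σ_i P[A_i] ≤ 32·p = 32·(1/768) = 1/24.
Numerically: 1/24 ≈ 0.041667.
Is 1/24 < 1? YES.
Since P[∪ A_i] ≤ 1/24 < 1, the complement has P[∩ A_i^c] ≥ 1 − 1/24 = 23/24 > 0, so some outcome avoids every A_i.

32·p = 1/24 ≈ 0.041667; existence CERTIFIED by the union bound.


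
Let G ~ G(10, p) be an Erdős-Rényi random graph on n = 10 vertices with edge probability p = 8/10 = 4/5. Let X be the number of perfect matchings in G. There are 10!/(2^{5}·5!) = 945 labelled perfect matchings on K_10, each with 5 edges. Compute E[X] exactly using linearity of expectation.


K_10 has 10!/(2^{5}·5!) = 945 labelled perfect matchings.
For each such perfect matching H, let X_H = 1 if all 5 edges of H are present in G. Then P[X_H = 1] = p^{5} = (4/5)^{5} = 1024/3125.
Summing the indicators: E[X] = Σ_H E[X_H] = 945 · p^{5} = 945 · 1024/3125 = 193536/625.
Numerically: E[X] ≈ 309.658.

E[X] = 945 · (4/5)^{5} = 193536/625 ≈ 309.658.


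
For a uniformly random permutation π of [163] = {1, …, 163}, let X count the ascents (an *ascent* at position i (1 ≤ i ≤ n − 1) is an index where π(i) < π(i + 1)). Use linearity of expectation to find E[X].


Write X = Σ X_I over i = 1, …, 162, with X_I the indicator of one ascent.
There are 162 indicators.
For each fixed i, the pair (π(i), π(i+1)) is a uniformly random ordered pair of distinct values from {1, …, 163}; by symmetry P[π(i) < π(i+1)] = 1/2.
By linearity: E[X] = 162 · (1/2) = (163 − 1) · (1/2) = 81 ≈ 81.00000.

E[X] = 81 = 81.00000.


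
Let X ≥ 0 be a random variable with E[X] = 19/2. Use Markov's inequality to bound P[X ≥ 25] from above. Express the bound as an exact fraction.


μ = E[X] = 19/2, a = 25.
Markov: P[X ≥ 25] ≤ μ/a = (19/2)/25 = 19/50.
Numerically: ≈ 0.380.
(Since a = 25 > μ = 9.500, the bound 19/50 is < 1 and informative.)

P[X ≥ 25] ≤ 19/50 ≈ 0.380.


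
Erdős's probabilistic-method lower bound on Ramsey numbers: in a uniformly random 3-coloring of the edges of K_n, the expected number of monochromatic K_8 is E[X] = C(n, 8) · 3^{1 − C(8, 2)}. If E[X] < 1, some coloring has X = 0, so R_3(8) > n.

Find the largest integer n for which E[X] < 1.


We need C(n, 8) · 3^{1 − 28} < 1, i.e. C(n, 8) < 3^{28 − 1} = 7625597484987.
Check values of n near the boundary:
  n = 153: C(153, 8) = 6183023199255; 6183023199255 < 7625597484987? YES
  n = 154: C(154, 8) = 6521818990995; 6521818990995 < 7625597484987? YES
  n = 155: C(155, 8) = 6876747915675; 6876747915675 < 7625597484987? YES
  n = 156: C(156, 8) = 7248464019225; 7248464019225 < 7625597484987? YES
  n = 157: C(157, 8) = 7637643295425; 7637643295425 < 7625597484987? NO
The largest n with C(n, 8) < 7625597484987 is n = 156 (where E[X] = 805384891025/847288609443 ≈ 0.951). Hence R_3(8) > 156, i.e. R_3(8) ≥ 157.

Largest n = 156; hence R_3(8) > 156.


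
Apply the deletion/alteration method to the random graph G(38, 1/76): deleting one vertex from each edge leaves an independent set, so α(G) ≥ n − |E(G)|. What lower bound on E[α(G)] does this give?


E[|E(G)|] = C(38, 2)·p = 703 · (1/76) = 37/4.
E[α(G)] ≥ n − E[|E(G)|] = 38 − 37/4 = 115/4.
Numerically: ≈ 28.750.
(This is only a lower bound; the true E[α(G)] may be larger.)

E[α(G)] ≥ 115/4 ≈ 28.750.


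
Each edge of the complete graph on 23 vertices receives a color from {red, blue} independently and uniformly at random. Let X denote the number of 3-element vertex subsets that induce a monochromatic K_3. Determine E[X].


Let X = Σ_S X_S over the C(23, 3) = 1771 subsets S of size 3, where X_S = 1 if the K_3 on S is monochromatic.
For a fixed S, the K_3 on S has C(3, 2) = 3 edges. P[all 3 edges red] = (1/2)^3, and likewise for blue, so P[monochromatic] = 2·(1/2)^3 = 2^{1 − 3} = 1/4.
Summing: E[X] = C(23, 3) · 2^{1 − 3} = 1771 · 1/4 = 1771/4.
Numerically: E[X] ≈ 442.7500.

E[X] = C(23,3)·2^(1−C(3,2)) = 1771/4 ≈ 442.7500.


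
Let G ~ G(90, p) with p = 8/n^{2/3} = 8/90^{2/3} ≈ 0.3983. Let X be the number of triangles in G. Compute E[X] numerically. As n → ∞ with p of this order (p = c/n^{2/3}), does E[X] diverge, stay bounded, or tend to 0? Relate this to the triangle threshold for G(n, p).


Number of potential triangles: C(90, 3) = 117480.
Each occurs with probability p³ ≈ (0.3983)³ ≈ 6.320988e-02.
By linearity: E[X] = C(90, 3)·p³ ≈ 117480 · 6.320988e-02 ≈ 7425.8963.
Since α = 2/3 < 1, p = c/n^{2/3} ≫ 1/n is above the triangle threshold p ~ 1/n. Asymptotically E[X] ~ (c³/6)·n^{3(1−α)} = (8³/6)·n^{1} → ∞; triangles are abundant w.h.p.

E[X] ≈ 7425.8963; in regime p = Θ(1/n^{2/3}) E[X] diverges (above the triangle threshold p ~ 1/n).


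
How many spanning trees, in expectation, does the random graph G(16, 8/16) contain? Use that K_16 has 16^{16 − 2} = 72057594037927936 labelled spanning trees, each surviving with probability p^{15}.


K_16 has 16^{16 − 2} = 72057594037927936 labelled spanning trees.
For each such spanning tree H, let X_H = 1 if all 15 edges of H are present in G. Then P[X_H = 1] = p^{15} = (1/2)^{15} = 1/32768.
By linearity: E[X] = Σ_H E[X_H] = 72057594037927936 · p^{15} = 72057594037927936 · 1/32768 = 2199023255552.
Numerically: E[X] ≈ 2.199e+12.

E[X] = 72057594037927936 · (1/2)^{15} = 2199023255552 ≈ 2.199e+12.


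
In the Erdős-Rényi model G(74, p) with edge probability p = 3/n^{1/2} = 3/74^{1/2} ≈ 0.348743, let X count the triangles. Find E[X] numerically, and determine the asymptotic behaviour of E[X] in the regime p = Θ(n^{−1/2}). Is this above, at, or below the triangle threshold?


Number of potential triangles: C(74, 3) = 64824.
Each occurs with probability p³ ≈ (0.348743)³ ≈ 4.24146790e-02.
By linearity: E[X] = C(74, 3)·p³ ≈ 64824 · 4.24146790e-02 ≈ 2749.489152.
Since α = 1/2 < 1, p = c/n^{1/2} ≫ 1/n is above the triangle threshold p ~ 1/n. Asymptotically E[X] ~ (c³/6)·n^{3(1−α)} = (3³/6)·n^{1.5} → ∞; triangles are abundant w.h.p.

E[X] ≈ 2749.489152; in regime p = Θ(1/n^{1/2}) E[X] diverges (above the triangle threshold p ~ 1/n).


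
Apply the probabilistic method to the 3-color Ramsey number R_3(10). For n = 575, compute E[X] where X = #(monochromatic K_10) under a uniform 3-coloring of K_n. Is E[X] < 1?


E[X] = C(575, 10) · 3^{1 − 45} = 1006325345561406175305 · 3^{−44} = 1006325345561406175305/984770902183611232881.
As a reduced fraction: E[X] = 111813927284600686145/109418989131512359209 ≈ 1.022.
Is E[X] < 1? NO.
Since E[X] ≥ 1, the first-moment bound is inconclusive at n = 575; it does NOT by itself certify R_3(10) > 575.

E[X] = 111813927284600686145/109418989131512359209 ≈ 1.022; E[X] ≥ 1; first-moment method inconclusive here.


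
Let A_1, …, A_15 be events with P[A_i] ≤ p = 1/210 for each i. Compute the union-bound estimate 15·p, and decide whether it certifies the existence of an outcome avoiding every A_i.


Union bound: P[∪_{i=1}^{15} A_i] ≤ Σ_i P[A_i] ≤ 15·p = 15·(1/210) = 1/14.
Numerically: 1/14 ≈ 0.0714286.
Is 1/14 < 1? YES.
Since P[∪ A_i] ≤ 1/14 < 1, the complement has P[∩ A_i^c] ≥ 1 − 1/14 = 13/14 > 0, so some outcome avoids every A_i.

15·p = 1/14 ≈ 0.0714286; existence CERTIFIED by the union bound.


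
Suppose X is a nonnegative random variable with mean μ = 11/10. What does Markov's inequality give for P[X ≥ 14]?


μ = E[X] = 11/10, a = 14.
Markov: P[X ≥ 14] ≤ μ/a = (11/10)/14 = 11/140.
Numerically: ≈ 0.0786.
(Since a = 14 > μ = 1.1000, the bound 11/140 is < 1 and informative.)

P[X ≥ 14] ≤ 11/140 ≈ 0.0786.


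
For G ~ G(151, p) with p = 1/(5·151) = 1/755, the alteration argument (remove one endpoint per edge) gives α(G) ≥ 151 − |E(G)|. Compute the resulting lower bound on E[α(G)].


E[|E(G)|] = C(151, 2)·p = 11325 · (1/755) = 15.
E[α(G)] ≥ n − E[|E(G)|] = 151 − 15 = 136.
Numerically: ≈ 136.0000.
(This is only a lower bound; the true E[α(G)] may be larger.)

E[α(G)] ≥ 136 ≈ 136.0000.


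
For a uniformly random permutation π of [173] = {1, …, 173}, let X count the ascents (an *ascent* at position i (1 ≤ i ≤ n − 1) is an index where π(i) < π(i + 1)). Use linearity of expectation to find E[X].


Write X = Σ X_I over i = 1, …, 172, with X_I the indicator of one ascent.
There are 172 indicators.
For each fixed i, the pair (π(i), π(i+1)) is a uniformly random ordered pair of distinct values from {1, …, 173}; by symmetry P[π(i) < π(i+1)] = 1/2.
By linearity: E[X] = 172 · (1/2) = (173 − 1) · (1/2) = 86 ≈ 86.000000.

E[X] = 86 = 86.000000.


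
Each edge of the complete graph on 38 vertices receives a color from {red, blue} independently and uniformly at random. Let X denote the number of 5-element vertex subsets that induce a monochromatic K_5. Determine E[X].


Let X = Σ_S X_S over the C(38, 5) = 501942 subsets S of size 5, where X_S = 1 if the K_5 on S is monochromatic.
For a fixed S, the K_5 on S has C(5, 2) = 10 edges. P[all 10 edges red] = (1/2)^10, and likewise for blue, so P[monochromatic] = 2·(1/2)^10 = 2^{1 − 10} = 1/512.
By linearity of expectation: E[X] = C(38, 5) · 2^{1 − 10} = 501942 · 1/512 = 250971/256.
Numerically: E[X] ≈ 980.355469.

E[X] = C(38,5)·2^(1−C(5,2)) = 250971/256 ≈ 980.355469.


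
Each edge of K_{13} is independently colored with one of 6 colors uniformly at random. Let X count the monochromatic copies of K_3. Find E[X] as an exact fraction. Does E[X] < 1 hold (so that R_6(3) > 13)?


E[X] = C(13, 3) · 6^{1 − 3} = 286 · 6^{−2} = 286/36.
As a reduced fraction: E[X] = 143/18 ≈ 7.94444.
Is E[X] < 1? NO.
Since E[X] ≥ 1, the first-moment bound is inconclusive at n = 13; it does NOT by itself certify R_6(3) > 13.

E[X] = 143/18 ≈ 7.94444; E[X] ≥ 1; first-moment method inconclusive here.


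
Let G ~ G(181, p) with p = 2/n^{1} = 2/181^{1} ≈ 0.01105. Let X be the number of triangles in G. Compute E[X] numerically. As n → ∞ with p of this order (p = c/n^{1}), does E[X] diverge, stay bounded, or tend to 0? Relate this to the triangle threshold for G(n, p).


Number of potential triangles: C(181, 3) = 971970.
Each occurs with probability p³ ≈ (0.01105)³ ≈ 1.3491314e-06.
By linearity: E[X] = C(181, 3)·p³ ≈ 971970 · 1.3491314e-06 ≈ 1.31132.
Here α = 1, so p = 2/n is exactly at the triangle threshold p ~ 1/n. Asymptotically E[X] → c³/6 = 2³/6 = 4/3 ≈ 1.33333, a bounded constant. In this regime the triangle count is asymptotically Poisson(c³/6).

E[X] ≈ 1.31132; in regime p = Θ(1/n^{1}) E[X] stays bounded (at the triangle threshold p ~ 1/n).


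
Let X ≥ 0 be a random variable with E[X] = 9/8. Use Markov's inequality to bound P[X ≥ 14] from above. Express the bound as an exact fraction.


μ = E[X] = 9/8, a = 14.
Markov: P[X ≥ 14] ≤ μ/a = (9/8)/14 = 9/112.
Numerically: ≈ 0.080357.
(Since a = 14 > μ = 1.125000, the bound 9/112 is < 1 and informative.)

P[X ≥ 14] ≤ 9/112 ≈ 0.080357.


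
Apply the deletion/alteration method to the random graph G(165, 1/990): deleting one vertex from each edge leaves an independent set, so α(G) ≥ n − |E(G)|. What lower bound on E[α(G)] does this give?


E[|E(G)|] = C(165, 2)·p = 13530 · (1/990) = 41/3.
E[α(G)] ≥ n − E[|E(G)|] = 165 − 41/3 = 454/3.
Numerically: ≈ 151.3333.
(This is only a lower bound; the true E[α(G)] may be larger.)

E[α(G)] ≥ 454/3 ≈ 151.3333.


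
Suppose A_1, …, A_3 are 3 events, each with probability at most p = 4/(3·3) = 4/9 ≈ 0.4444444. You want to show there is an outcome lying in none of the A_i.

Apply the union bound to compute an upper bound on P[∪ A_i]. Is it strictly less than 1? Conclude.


Union bound: P[∪_{i=1}^{3} A_i] ≤ Σ_i P[A_i] ≤ 3·p = 3·(4/9) = 4/3.
Numerically: 4/3 ≈ 1.3333333.
Is 4/3 < 1? NO.
Since the bound 4/3 is ≥ 1, the union bound is uninformative here; it does NOT by itself certify existence.

3·p = 4/3 ≈ 1.3333333; existence NOT certified by the union bound.


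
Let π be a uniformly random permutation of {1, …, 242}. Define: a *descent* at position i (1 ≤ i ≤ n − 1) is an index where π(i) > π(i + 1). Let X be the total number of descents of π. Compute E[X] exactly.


Write X = Σ X_I over i = 1, …, 241, with X_I the indicator of one descent.
There are 241 indicators.
For each fixed i, the pair (π(i), π(i+1)) is a uniformly random ordered pair of distinct values from {1, …, 242}; by symmetry P[π(i) > π(i+1)] = 1/2.
By linearity: E[X] = 241 · (1/2) = (242 − 1) · (1/2) = 241/2 ≈ 120.500000.

E[X] = 241/2 = 120.500000.
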